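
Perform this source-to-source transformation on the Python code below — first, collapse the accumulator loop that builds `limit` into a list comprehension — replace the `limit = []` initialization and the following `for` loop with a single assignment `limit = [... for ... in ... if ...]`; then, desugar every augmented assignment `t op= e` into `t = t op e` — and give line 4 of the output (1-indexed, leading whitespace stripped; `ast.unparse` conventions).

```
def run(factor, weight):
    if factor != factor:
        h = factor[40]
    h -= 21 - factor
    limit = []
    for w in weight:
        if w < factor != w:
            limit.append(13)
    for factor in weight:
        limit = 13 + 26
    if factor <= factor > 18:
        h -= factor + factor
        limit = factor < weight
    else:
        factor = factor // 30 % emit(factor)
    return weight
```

Transformed code:
def run(factor, weight):
    if factor != factor:
        h = factor[40]
    h = h - (21 - factor)
    limit = [13 for w in weight if w < factor != w]
    for factor in weight:
        limit = 13 + 26
    if factor <= factor > 18:
        h = h - (factor + factor)
        limit = factor < weight
    else:
        factor = factor // 30 % emit(factor)
    return weight

h = h - (21 - factor)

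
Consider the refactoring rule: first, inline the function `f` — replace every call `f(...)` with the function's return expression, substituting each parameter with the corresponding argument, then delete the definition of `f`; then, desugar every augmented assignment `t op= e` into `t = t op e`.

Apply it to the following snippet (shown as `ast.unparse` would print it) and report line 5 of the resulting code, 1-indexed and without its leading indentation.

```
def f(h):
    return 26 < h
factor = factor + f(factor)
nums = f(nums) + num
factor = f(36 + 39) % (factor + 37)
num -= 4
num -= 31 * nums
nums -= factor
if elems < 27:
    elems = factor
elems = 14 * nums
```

num = num - 31 * nums

Transformed code:
factor = factor + (26 < factor)
nums = (26 < nums) + num
factor = (26 < 36 + 39) % (factor + 37)
num = num - 4
num = num - 31 * nums
nums = nums - factor
if elems < 27:
    elems = factor
elems = 14 * nums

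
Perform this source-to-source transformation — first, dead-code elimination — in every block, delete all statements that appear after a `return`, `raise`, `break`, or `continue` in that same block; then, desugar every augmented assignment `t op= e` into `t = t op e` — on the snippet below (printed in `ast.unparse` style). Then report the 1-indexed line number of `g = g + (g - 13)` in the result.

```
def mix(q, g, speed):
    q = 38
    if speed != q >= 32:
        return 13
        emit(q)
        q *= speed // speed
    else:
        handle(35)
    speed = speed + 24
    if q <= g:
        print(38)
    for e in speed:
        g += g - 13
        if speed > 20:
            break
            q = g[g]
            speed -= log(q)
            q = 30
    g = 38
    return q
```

Transformed code:
def mix(q, g, speed):
    q = 38
    if speed != q >= 32:
        return 13
    else:
        handle(35)
    speed = speed + 24
    if q <= g:
        print(38)
    for e in speed:
        g = g + (g - 13)
        if speed > 20:
            break
    g = 38
    return q

11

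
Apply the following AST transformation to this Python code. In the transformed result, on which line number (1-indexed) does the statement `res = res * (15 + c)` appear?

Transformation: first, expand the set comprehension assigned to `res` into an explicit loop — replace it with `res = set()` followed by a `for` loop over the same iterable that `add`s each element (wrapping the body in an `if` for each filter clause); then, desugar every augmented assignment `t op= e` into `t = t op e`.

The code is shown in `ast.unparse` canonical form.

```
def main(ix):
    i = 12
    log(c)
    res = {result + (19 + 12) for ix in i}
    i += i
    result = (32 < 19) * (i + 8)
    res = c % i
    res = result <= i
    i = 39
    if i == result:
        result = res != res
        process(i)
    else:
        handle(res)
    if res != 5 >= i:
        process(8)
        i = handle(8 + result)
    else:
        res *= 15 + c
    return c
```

Transformed code:
def main(ix):
    i = 12
    log(c)
    res = set()
    for ix in i:
        res.add(result + (19 + 12))
    i = i + i
    result = (32 < 19) * (i + 8)
    res = c % i
    res = result <= i
    i = 39
    if i == result:
        result = res != res
        process(i)
    else:
        handle(res)
    if res != 5 >= i:
        process(8)
        i = handle(8 + result)
    else:
        res = res * (15 + c)
    return c

21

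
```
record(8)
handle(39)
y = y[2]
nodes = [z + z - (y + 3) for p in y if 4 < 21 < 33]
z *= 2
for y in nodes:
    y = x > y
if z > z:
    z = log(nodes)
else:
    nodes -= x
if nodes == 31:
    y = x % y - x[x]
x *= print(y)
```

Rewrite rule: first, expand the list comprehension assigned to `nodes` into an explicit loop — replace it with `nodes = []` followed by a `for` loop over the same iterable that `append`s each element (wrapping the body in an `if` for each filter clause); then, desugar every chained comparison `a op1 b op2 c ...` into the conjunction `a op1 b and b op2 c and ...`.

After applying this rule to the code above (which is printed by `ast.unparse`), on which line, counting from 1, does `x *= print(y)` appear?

17

Transformed code:
record(8)
handle(39)
y = y[2]
nodes = []
for p in y:
    if 4 < 21 and 21 < 33:
        nodes.append(z + z - (y + 3))
z *= 2
for y in nodes:
    y = x > y
if z > z:
    z = log(nodes)
else:
    nodes -= x
if nodes == 31:
    y = x % y - x[x]
x *= print(y)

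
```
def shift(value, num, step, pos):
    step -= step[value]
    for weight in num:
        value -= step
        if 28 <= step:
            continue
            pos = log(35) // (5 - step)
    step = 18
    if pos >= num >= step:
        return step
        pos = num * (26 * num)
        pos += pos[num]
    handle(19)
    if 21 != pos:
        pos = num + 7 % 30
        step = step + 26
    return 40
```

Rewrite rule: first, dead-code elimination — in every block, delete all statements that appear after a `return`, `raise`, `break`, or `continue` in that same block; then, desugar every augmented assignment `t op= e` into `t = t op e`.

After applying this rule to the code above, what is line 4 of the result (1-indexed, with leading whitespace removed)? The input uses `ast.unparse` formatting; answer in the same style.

Transformed code:
def shift(value, num, step, pos):
    step = step - step[value]
    for weight in num:
        value = value - step
        if 28 <= step:
            continue
    step = 18
    if pos >= num >= step:
        return step
    handle(19)
    if 21 != pos:
        pos = num + 7 % 30
        step = step + 26
    return 40

value = value - step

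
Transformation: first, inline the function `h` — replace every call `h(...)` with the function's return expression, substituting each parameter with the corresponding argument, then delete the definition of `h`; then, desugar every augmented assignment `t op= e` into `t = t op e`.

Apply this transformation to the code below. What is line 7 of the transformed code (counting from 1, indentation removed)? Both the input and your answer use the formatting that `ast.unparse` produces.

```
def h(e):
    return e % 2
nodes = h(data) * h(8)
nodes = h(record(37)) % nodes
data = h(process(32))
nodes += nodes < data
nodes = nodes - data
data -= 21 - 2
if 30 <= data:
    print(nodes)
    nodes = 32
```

if 30 <= data:

Transformed code:
nodes = data % 2 * (8 % 2)
nodes = record(37) % 2 % nodes
data = process(32) % 2
nodes = nodes + (nodes < data)
nodes = nodes - data
data = data - (21 - 2)
if 30 <= data:
    print(nodes)
    nodes = 32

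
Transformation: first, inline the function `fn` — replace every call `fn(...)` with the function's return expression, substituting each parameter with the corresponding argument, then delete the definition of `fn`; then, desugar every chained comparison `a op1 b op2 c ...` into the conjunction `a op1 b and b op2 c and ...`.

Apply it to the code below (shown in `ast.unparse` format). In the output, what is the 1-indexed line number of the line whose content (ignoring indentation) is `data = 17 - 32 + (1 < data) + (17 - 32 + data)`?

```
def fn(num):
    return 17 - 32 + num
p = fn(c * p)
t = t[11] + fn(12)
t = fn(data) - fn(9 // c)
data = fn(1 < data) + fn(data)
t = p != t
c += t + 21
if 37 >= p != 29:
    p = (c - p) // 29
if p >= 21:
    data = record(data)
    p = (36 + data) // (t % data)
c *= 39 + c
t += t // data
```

Transformed code:
p = 17 - 32 + c * p
t = t[11] + (17 - 32 + 12)
t = 17 - 32 + data - (17 - 32 + 9 // c)
data = 17 - 32 + (1 < data) + (17 - 32 + data)
t = p != t
c += t + 21
if 37 >= p and p != 29:
    p = (c - p) // 29
if p >= 21:
    data = record(data)
    p = (36 + data) // (t % data)
c *= 39 + c
t += t // data

4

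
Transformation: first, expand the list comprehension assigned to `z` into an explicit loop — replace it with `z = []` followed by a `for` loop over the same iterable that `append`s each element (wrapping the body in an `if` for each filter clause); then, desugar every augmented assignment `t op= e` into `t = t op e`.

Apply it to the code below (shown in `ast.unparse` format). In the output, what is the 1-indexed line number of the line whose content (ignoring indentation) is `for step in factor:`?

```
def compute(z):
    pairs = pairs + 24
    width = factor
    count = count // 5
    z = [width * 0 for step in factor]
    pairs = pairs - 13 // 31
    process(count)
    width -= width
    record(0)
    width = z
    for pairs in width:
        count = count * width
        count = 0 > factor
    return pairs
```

Transformed code:
def compute(z):
    pairs = pairs + 24
    width = factor
    count = count // 5
    z = []
    for step in factor:
        z.append(width * 0)
    pairs = pairs - 13 // 31
    process(count)
    width = width - width
    record(0)
    width = z
    for pairs in width:
        count = count * width
        count = 0 > factor
    return pairs

6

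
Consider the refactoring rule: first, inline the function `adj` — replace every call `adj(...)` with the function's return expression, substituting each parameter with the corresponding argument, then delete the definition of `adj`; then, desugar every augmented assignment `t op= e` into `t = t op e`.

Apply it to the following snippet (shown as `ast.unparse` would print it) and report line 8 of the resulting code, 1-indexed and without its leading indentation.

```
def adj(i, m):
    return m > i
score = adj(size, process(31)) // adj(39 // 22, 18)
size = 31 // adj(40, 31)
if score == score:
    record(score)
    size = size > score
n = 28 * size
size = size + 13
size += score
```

Transformed code:
score = (process(31) > size) // (18 > 39 // 22)
size = 31 // (31 > 40)
if score == score:
    record(score)
    size = size > score
n = 28 * size
size = size + 13
size = size + score

size = size + score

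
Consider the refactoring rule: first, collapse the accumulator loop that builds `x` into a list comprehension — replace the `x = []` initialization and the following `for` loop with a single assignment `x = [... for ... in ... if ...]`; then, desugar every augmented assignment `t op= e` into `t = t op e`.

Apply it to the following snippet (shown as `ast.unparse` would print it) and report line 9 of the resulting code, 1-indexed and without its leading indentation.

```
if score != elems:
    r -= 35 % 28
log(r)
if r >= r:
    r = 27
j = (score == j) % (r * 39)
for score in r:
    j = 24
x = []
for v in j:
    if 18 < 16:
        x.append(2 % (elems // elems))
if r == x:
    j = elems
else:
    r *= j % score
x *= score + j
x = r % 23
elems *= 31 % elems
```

Transformed code:
if score != elems:
    r = r - 35 % 28
log(r)
if r >= r:
    r = 27
j = (score == j) % (r * 39)
for score in r:
    j = 24
x = [2 % (elems // elems) for v in j if 18 < 16]
if r == x:
    j = elems
else:
    r = r * (j % score)
x = x * (score + j)
x = r % 23
elems = elems * (31 % elems)

x = [2 % (elems // elems) for v in j if 18 < 16]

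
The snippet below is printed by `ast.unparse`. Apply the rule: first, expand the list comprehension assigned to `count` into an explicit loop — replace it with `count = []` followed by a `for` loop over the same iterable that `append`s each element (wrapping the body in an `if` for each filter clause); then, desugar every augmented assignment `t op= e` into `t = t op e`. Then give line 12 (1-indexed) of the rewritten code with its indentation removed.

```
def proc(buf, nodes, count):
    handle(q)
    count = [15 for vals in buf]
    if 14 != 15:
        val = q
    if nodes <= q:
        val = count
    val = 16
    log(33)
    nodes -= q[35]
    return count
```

nodes = nodes - q[35]

Transformed code:
def proc(buf, nodes, count):
    handle(q)
    count = []
    for vals in buf:
        count.append(15)
    if 14 != 15:
        val = q
    if nodes <= q:
        val = count
    val = 16
    log(33)
    nodes = nodes - q[35]
    return count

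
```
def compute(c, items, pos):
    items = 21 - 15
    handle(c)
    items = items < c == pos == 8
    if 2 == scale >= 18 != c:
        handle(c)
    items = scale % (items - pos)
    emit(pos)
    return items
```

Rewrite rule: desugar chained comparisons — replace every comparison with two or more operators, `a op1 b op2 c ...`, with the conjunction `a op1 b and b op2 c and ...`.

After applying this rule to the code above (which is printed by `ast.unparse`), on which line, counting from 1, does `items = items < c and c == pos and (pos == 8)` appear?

4

Transformed code:
def compute(c, items, pos):
    items = 21 - 15
    handle(c)
    items = items < c and c == pos and (pos == 8)
    if 2 == scale and scale >= 18 and (18 != c):
        handle(c)
    items = scale % (items - pos)
    emit(pos)
    return items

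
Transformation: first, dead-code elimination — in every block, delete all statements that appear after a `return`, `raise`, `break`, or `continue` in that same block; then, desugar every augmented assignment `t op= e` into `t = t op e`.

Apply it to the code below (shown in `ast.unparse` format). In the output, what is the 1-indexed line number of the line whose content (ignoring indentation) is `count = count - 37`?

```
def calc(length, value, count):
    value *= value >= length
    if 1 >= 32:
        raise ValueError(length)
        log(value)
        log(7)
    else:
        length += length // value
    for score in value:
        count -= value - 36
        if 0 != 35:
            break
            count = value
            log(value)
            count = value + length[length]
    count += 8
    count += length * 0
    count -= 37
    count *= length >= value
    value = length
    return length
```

Transformed code:
def calc(length, value, count):
    value = value * (value >= length)
    if 1 >= 32:
        raise ValueError(length)
    else:
        length = length + length // value
    for score in value:
        count = count - (value - 36)
        if 0 != 35:
            break
    count = count + 8
    count = count + length * 0
    count = count - 37
    count = count * (length >= value)
    value = length
    return length

13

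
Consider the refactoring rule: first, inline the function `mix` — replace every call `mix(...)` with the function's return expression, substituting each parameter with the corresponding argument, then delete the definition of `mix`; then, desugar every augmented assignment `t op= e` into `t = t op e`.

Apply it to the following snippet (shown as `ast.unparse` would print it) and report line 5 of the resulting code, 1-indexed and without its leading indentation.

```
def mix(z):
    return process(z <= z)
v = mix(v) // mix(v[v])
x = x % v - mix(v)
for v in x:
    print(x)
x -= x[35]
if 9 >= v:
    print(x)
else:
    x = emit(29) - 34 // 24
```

Transformed code:
v = process(v <= v) // process(v[v] <= v[v])
x = x % v - process(v <= v)
for v in x:
    print(x)
x = x - x[35]
if 9 >= v:
    print(x)
else:
    x = emit(29) - 34 // 24

x = x - x[35]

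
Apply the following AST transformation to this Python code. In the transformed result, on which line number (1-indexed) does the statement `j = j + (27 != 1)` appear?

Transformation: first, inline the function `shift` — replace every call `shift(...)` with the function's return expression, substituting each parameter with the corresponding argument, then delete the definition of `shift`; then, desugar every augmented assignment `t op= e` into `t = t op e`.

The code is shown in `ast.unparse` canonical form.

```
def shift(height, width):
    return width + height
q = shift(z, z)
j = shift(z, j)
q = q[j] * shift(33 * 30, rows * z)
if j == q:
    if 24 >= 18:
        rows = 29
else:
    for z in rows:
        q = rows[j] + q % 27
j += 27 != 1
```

Transformed code:
q = z + z
j = j + z
q = q[j] * (rows * z + 33 * 30)
if j == q:
    if 24 >= 18:
        rows = 29
else:
    for z in rows:
        q = rows[j] + q % 27
j = j + (27 != 1)

10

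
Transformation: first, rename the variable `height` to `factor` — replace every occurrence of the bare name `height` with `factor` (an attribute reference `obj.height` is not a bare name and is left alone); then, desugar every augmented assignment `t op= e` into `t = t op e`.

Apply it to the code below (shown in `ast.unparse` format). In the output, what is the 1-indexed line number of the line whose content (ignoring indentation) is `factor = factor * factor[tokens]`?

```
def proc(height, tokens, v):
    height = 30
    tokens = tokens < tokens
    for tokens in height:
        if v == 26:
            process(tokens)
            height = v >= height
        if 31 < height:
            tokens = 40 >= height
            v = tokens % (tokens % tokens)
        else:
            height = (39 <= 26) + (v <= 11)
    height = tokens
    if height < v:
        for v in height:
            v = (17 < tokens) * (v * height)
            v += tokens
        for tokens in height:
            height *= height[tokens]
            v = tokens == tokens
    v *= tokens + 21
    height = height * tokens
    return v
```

Transformed code:
def proc(factor, tokens, v):
    factor = 30
    tokens = tokens < tokens
    for tokens in factor:
        if v == 26:
            process(tokens)
            factor = v >= factor
        if 31 < factor:
            tokens = 40 >= factor
            v = tokens % (tokens % tokens)
        else:
            factor = (39 <= 26) + (v <= 11)
    factor = tokens
    if factor < v:
        for v in factor:
            v = (17 < tokens) * (v * factor)
            v = v + tokens
        for tokens in factor:
            factor = factor * factor[tokens]
            v = tokens == tokens
    v = v * (tokens + 21)
    factor = factor * tokens
    return v

19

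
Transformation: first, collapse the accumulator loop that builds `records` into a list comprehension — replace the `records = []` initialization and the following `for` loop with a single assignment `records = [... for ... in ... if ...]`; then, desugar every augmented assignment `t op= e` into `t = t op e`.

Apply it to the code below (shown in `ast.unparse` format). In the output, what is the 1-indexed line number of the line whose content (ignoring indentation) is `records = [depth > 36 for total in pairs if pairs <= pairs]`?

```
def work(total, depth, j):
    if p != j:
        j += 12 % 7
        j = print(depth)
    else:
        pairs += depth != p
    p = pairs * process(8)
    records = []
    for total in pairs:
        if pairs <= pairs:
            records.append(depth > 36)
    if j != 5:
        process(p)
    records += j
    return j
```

8

Transformed code:
def work(total, depth, j):
    if p != j:
        j = j + 12 % 7
        j = print(depth)
    else:
        pairs = pairs + (depth != p)
    p = pairs * process(8)
    records = [depth > 36 for total in pairs if pairs <= pairs]
    if j != 5:
        process(p)
    records = records + j
    return j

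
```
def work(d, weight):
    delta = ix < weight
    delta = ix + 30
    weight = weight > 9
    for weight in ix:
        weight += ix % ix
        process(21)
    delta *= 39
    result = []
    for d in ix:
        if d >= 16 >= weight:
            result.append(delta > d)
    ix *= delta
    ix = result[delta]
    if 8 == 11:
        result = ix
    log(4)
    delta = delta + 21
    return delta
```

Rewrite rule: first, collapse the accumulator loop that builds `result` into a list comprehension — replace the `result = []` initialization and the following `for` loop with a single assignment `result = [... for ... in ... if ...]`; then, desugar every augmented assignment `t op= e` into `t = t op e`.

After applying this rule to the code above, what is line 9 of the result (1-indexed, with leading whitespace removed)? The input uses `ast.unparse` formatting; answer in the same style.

result = [delta > d for d in ix if d >= 16 >= weight]

Transformed code:
def work(d, weight):
    delta = ix < weight
    delta = ix + 30
    weight = weight > 9
    for weight in ix:
        weight = weight + ix % ix
        process(21)
    delta = delta * 39
    result = [delta > d for d in ix if d >= 16 >= weight]
    ix = ix * delta
    ix = result[delta]
    if 8 == 11:
        result = ix
    log(4)
    delta = delta + 21
    return delta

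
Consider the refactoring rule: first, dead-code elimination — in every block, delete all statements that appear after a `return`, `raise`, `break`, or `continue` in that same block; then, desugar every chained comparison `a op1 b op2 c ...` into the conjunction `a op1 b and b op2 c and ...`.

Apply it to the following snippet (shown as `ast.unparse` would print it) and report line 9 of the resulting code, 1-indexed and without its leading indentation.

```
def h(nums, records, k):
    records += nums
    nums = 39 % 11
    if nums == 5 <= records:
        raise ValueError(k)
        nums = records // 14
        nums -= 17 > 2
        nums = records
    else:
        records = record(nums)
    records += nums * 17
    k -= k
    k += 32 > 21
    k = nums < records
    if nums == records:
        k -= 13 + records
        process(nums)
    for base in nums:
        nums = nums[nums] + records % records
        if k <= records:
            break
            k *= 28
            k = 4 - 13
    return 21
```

Transformed code:
def h(nums, records, k):
    records += nums
    nums = 39 % 11
    if nums == 5 and 5 <= records:
        raise ValueError(k)
    else:
        records = record(nums)
    records += nums * 17
    k -= k
    k += 32 > 21
    k = nums < records
    if nums == records:
        k -= 13 + records
        process(nums)
    for base in nums:
        nums = nums[nums] + records % records
        if k <= records:
            break
    return 21

k -= k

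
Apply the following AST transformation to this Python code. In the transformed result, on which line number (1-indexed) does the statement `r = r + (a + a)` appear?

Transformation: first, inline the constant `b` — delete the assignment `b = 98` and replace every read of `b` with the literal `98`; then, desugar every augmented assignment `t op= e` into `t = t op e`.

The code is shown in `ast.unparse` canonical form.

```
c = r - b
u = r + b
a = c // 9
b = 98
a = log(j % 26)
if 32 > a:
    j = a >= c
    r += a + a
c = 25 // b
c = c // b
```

Transformed code:
c = r - 98
u = r + 98
a = c // 9
a = log(j % 26)
if 32 > a:
    j = a >= c
    r = r + (a + a)
c = 25 // 98
c = c // 98

7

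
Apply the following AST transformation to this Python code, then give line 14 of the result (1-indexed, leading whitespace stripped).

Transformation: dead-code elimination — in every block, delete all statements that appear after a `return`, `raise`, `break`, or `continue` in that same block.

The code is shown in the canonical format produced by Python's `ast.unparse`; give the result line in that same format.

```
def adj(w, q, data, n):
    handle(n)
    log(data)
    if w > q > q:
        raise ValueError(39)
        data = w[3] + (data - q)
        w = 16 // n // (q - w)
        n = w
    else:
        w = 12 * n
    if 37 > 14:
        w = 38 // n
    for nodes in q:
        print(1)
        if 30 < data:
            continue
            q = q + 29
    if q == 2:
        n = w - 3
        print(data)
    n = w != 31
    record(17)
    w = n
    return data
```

Transformed code:
def adj(w, q, data, n):
    handle(n)
    log(data)
    if w > q > q:
        raise ValueError(39)
    else:
        w = 12 * n
    if 37 > 14:
        w = 38 // n
    for nodes in q:
        print(1)
        if 30 < data:
            continue
    if q == 2:
        n = w - 3
        print(data)
    n = w != 31
    record(17)
    w = n
    return data

if q == 2:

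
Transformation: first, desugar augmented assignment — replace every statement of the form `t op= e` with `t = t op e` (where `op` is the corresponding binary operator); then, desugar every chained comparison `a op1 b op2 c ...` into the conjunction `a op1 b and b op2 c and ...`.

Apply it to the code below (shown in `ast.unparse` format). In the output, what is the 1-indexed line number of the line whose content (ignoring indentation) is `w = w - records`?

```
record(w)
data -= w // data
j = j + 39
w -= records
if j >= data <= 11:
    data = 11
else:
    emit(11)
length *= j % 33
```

Transformed code:
record(w)
data = data - w // data
j = j + 39
w = w - records
if j >= data and data <= 11:
    data = 11
else:
    emit(11)
length = length * (j % 33)

4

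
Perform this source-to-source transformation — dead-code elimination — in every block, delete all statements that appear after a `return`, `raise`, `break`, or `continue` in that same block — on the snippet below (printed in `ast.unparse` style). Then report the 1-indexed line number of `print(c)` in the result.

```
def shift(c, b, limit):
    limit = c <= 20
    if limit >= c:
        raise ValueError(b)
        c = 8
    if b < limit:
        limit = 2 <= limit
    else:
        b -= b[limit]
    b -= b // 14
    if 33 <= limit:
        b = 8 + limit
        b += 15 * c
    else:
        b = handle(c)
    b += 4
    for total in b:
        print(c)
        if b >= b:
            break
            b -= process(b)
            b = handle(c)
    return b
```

Transformed code:
def shift(c, b, limit):
    limit = c <= 20
    if limit >= c:
        raise ValueError(b)
    if b < limit:
        limit = 2 <= limit
    else:
        b -= b[limit]
    b -= b // 14
    if 33 <= limit:
        b = 8 + limit
        b += 15 * c
    else:
        b = handle(c)
    b += 4
    for total in b:
        print(c)
        if b >= b:
            break
    return b

17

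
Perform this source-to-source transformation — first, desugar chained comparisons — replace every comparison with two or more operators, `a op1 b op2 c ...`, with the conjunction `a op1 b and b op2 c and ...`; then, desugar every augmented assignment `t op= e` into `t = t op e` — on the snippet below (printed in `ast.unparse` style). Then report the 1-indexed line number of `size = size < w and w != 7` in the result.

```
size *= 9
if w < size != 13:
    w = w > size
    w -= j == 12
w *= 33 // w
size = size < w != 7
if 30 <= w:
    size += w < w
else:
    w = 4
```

Transformed code:
size = size * 9
if w < size and size != 13:
    w = w > size
    w = w - (j == 12)
w = w * (33 // w)
size = size < w and w != 7
if 30 <= w:
    size = size + (w < w)
else:
    w = 4

6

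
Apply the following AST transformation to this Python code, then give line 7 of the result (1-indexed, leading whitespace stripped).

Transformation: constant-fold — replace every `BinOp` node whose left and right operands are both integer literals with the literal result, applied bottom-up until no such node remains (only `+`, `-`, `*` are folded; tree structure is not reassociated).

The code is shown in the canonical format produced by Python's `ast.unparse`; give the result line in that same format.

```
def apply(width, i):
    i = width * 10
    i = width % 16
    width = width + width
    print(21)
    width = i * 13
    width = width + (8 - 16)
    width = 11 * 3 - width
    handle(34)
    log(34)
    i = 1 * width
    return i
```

Transformed code:
def apply(width, i):
    i = width * 10
    i = width % 16
    width = width + width
    print(21)
    width = i * 13
    width = width + -8
    width = 33 - width
    handle(34)
    log(34)
    i = 1 * width
    return i

width = width + -8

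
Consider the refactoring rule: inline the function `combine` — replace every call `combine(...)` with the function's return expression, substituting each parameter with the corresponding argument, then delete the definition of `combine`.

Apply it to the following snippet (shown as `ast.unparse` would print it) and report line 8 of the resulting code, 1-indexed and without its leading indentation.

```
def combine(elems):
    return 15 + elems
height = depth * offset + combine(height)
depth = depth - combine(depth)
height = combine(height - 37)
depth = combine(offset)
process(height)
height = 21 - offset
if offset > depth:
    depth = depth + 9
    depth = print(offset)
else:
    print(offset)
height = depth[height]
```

Transformed code:
height = depth * offset + (15 + height)
depth = depth - (15 + depth)
height = 15 + (height - 37)
depth = 15 + offset
process(height)
height = 21 - offset
if offset > depth:
    depth = depth + 9
    depth = print(offset)
else:
    print(offset)
height = depth[height]

depth = depth + 9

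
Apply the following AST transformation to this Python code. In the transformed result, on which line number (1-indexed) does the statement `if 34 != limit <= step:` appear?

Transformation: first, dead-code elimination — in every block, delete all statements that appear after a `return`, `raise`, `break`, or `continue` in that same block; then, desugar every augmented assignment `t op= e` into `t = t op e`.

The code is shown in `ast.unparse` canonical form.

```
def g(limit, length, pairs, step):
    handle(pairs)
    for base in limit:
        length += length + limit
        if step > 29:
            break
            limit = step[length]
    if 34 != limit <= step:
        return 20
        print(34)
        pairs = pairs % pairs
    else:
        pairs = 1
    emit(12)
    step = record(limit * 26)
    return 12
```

7

Transformed code:
def g(limit, length, pairs, step):
    handle(pairs)
    for base in limit:
        length = length + (length + limit)
        if step > 29:
            break
    if 34 != limit <= step:
        return 20
    else:
        pairs = 1
    emit(12)
    step = record(limit * 26)
    return 12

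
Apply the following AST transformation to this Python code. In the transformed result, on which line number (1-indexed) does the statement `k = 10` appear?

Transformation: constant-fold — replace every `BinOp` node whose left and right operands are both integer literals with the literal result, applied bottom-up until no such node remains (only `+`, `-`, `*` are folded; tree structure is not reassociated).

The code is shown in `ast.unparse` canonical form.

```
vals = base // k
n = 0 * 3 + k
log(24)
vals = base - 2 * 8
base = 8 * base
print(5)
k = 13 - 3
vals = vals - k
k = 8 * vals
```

7

Transformed code:
vals = base // k
n = 0 + k
log(24)
vals = base - 16
base = 8 * base
print(5)
k = 10
vals = vals - k
k = 8 * vals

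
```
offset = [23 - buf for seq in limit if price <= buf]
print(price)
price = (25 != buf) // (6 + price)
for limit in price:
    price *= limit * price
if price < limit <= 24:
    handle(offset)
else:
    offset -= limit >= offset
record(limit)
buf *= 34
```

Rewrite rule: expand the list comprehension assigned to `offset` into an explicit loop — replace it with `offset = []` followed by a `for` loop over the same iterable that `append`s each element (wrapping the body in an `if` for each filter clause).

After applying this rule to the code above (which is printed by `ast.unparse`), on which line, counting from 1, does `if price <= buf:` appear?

Transformed code:
offset = []
for seq in limit:
    if price <= buf:
        offset.append(23 - buf)
print(price)
price = (25 != buf) // (6 + price)
for limit in price:
    price *= limit * price
if price < limit <= 24:
    handle(offset)
else:
    offset -= limit >= offset
record(limit)
buf *= 34

3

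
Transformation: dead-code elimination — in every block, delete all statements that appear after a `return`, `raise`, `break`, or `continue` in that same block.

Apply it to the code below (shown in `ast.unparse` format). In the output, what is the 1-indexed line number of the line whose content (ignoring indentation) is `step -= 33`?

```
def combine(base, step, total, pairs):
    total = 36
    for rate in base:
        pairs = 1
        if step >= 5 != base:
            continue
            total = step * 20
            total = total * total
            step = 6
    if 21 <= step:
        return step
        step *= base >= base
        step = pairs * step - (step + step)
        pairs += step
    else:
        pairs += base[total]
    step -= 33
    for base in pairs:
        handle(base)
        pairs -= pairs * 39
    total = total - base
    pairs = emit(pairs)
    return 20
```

Transformed code:
def combine(base, step, total, pairs):
    total = 36
    for rate in base:
        pairs = 1
        if step >= 5 != base:
            continue
    if 21 <= step:
        return step
    else:
        pairs += base[total]
    step -= 33
    for base in pairs:
        handle(base)
        pairs -= pairs * 39
    total = total - base
    pairs = emit(pairs)
    return 20

11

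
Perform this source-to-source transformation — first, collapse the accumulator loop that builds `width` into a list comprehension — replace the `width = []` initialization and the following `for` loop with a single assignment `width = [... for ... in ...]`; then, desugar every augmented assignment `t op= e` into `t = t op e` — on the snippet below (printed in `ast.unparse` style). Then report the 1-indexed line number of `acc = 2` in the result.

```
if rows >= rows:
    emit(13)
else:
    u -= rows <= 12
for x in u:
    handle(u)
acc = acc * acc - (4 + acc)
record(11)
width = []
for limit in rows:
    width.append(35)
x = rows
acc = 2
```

Transformed code:
if rows >= rows:
    emit(13)
else:
    u = u - (rows <= 12)
for x in u:
    handle(u)
acc = acc * acc - (4 + acc)
record(11)
width = [35 for limit in rows]
x = rows
acc = 2

11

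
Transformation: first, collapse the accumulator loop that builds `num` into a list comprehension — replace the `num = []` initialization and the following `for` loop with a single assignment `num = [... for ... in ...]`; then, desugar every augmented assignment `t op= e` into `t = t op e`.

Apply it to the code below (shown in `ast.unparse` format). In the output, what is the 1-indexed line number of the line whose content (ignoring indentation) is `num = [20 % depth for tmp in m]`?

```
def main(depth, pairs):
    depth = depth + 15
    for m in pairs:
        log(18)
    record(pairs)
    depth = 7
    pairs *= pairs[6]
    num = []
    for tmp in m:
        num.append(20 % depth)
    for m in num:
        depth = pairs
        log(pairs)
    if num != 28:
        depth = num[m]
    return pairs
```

Transformed code:
def main(depth, pairs):
    depth = depth + 15
    for m in pairs:
        log(18)
    record(pairs)
    depth = 7
    pairs = pairs * pairs[6]
    num = [20 % depth for tmp in m]
    for m in num:
        depth = pairs
        log(pairs)
    if num != 28:
        depth = num[m]
    return pairs

8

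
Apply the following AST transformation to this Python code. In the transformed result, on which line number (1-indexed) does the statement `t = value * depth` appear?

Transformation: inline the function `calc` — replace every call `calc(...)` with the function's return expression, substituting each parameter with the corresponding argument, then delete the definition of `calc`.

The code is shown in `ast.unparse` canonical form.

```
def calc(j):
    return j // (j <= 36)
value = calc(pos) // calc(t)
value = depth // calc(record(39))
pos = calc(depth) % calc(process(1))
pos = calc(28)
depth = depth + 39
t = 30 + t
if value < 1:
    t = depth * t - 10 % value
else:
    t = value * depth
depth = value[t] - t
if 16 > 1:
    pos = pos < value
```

10

Transformed code:
value = pos // (pos <= 36) // (t // (t <= 36))
value = depth // (record(39) // (record(39) <= 36))
pos = depth // (depth <= 36) % (process(1) // (process(1) <= 36))
pos = 28 // (28 <= 36)
depth = depth + 39
t = 30 + t
if value < 1:
    t = depth * t - 10 % value
else:
    t = value * depth
depth = value[t] - t
if 16 > 1:
    pos = pos < value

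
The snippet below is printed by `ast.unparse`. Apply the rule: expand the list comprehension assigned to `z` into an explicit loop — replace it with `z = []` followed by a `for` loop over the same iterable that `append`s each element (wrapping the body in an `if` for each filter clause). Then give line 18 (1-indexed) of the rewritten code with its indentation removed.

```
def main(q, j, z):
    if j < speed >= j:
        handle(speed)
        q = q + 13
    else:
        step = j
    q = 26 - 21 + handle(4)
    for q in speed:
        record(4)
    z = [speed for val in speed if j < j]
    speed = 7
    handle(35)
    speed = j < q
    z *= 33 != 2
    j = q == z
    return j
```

Transformed code:
def main(q, j, z):
    if j < speed >= j:
        handle(speed)
        q = q + 13
    else:
        step = j
    q = 26 - 21 + handle(4)
    for q in speed:
        record(4)
    z = []
    for val in speed:
        if j < j:
            z.append(speed)
    speed = 7
    handle(35)
    speed = j < q
    z *= 33 != 2
    j = q == z
    return j

j = q == z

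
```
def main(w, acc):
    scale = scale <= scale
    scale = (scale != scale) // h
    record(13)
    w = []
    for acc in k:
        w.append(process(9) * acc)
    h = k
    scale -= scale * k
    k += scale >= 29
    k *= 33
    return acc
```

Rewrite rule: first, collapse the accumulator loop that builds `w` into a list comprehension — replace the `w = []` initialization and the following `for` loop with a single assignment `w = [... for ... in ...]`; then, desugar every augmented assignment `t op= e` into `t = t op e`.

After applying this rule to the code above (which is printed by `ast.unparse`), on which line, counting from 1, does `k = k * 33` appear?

9

Transformed code:
def main(w, acc):
    scale = scale <= scale
    scale = (scale != scale) // h
    record(13)
    w = [process(9) * acc for acc in k]
    h = k
    scale = scale - scale * k
    k = k + (scale >= 29)
    k = k * 33
    return acc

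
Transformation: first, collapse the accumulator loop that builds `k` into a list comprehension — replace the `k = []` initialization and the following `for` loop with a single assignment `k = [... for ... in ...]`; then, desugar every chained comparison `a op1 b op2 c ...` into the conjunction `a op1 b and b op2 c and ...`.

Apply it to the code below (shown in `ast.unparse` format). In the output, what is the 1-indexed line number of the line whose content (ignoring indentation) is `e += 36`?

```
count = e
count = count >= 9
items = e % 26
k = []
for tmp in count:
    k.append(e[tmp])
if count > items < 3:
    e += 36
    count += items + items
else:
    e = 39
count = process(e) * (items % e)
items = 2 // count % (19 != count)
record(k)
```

Transformed code:
count = e
count = count >= 9
items = e % 26
k = [e[tmp] for tmp in count]
if count > items and items < 3:
    e += 36
    count += items + items
else:
    e = 39
count = process(e) * (items % e)
items = 2 // count % (19 != count)
record(k)

6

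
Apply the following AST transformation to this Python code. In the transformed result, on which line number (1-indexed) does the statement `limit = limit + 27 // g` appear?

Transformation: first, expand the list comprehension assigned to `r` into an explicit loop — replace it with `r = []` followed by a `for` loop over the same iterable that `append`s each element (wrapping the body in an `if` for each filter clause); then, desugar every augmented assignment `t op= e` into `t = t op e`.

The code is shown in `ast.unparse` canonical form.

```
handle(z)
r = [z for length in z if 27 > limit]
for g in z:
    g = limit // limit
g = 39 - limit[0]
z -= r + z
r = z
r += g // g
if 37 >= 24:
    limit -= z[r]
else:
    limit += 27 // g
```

Transformed code:
handle(z)
r = []
for length in z:
    if 27 > limit:
        r.append(z)
for g in z:
    g = limit // limit
g = 39 - limit[0]
z = z - (r + z)
r = z
r = r + g // g
if 37 >= 24:
    limit = limit - z[r]
else:
    limit = limit + 27 // g

15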